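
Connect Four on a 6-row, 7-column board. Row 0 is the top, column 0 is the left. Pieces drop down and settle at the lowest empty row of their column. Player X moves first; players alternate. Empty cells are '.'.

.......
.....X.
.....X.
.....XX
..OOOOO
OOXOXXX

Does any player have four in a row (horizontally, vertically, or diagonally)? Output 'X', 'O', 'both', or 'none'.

O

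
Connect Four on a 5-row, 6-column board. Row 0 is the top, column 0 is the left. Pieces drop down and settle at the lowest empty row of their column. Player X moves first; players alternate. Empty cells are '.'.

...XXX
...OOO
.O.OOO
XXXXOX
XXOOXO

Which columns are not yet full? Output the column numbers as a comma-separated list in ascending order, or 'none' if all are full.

Answer: 0,1,2

Derivation:
col 0: top cell = '.' → open
col 1: top cell = '.' → open
col 2: top cell = '.' → open
col 3: top cell = 'X' → FULL
col 4: top cell = 'X' → FULL
col 5: top cell = 'X' → FULL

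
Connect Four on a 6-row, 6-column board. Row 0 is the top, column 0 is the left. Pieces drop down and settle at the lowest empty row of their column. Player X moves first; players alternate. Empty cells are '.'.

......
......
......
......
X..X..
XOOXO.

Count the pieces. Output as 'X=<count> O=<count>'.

X=4 O=3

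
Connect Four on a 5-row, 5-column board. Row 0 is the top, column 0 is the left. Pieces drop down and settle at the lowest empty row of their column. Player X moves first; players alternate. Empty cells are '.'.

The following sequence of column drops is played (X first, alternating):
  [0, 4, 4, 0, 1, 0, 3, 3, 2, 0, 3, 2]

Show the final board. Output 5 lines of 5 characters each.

Answer: .....
O....
O..X.
O.OOX
XXXXO

Derivation:
Move 1: X drops in col 0, lands at row 4
Move 2: O drops in col 4, lands at row 4
Move 3: X drops in col 4, lands at row 3
Move 4: O drops in col 0, lands at row 3
Move 5: X drops in col 1, lands at row 4
Move 6: O drops in col 0, lands at row 2
Move 7: X drops in col 3, lands at row 4
Move 8: O drops in col 3, lands at row 3
Move 9: X drops in col 2, lands at row 4
Move 10: O drops in col 0, lands at row 1
Move 11: X drops in col 3, lands at row 2
Move 12: O drops in col 2, lands at row 3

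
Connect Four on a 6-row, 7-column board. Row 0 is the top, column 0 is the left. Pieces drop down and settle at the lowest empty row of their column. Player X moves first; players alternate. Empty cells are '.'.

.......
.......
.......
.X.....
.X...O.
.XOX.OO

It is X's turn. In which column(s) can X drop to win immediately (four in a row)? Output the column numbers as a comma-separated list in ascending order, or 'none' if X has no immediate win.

Answer: 1

Derivation:
col 0: drop X → no win
col 1: drop X → WIN!
col 2: drop X → no win
col 3: drop X → no win
col 4: drop X → no win
col 5: drop X → no win
col 6: drop X → no win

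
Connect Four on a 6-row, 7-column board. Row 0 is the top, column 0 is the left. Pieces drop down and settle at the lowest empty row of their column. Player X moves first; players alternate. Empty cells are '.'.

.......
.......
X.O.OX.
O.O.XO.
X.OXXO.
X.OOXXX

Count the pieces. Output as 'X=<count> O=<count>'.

X=10 O=9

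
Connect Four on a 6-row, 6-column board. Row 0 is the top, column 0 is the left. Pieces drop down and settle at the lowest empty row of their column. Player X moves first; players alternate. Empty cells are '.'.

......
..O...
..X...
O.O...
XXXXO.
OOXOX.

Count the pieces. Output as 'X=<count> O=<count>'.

X=7 O=7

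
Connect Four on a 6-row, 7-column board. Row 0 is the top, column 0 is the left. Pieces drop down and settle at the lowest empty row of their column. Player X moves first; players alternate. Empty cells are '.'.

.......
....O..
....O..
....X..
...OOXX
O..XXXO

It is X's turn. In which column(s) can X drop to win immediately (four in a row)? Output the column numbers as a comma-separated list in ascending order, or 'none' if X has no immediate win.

Answer: 2

Derivation:
col 0: drop X → no win
col 1: drop X → no win
col 2: drop X → WIN!
col 3: drop X → no win
col 4: drop X → no win
col 5: drop X → no win
col 6: drop X → no win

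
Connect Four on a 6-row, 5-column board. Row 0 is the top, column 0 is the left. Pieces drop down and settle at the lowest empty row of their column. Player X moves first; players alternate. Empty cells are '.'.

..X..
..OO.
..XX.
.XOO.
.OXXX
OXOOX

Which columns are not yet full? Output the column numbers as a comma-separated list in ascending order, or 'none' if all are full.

Answer: 0,1,3,4

Derivation:
col 0: top cell = '.' → open
col 1: top cell = '.' → open
col 2: top cell = 'X' → FULL
col 3: top cell = '.' → open
col 4: top cell = '.' → open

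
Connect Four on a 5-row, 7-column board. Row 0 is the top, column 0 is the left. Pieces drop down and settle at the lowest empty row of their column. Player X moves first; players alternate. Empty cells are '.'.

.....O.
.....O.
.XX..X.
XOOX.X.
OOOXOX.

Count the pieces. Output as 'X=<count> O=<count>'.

X=8 O=8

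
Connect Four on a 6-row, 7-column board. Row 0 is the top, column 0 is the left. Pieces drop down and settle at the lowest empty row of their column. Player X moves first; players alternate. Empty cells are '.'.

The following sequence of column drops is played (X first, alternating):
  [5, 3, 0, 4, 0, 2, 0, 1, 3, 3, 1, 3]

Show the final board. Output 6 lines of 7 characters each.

Move 1: X drops in col 5, lands at row 5
Move 2: O drops in col 3, lands at row 5
Move 3: X drops in col 0, lands at row 5
Move 4: O drops in col 4, lands at row 5
Move 5: X drops in col 0, lands at row 4
Move 6: O drops in col 2, lands at row 5
Move 7: X drops in col 0, lands at row 3
Move 8: O drops in col 1, lands at row 5
Move 9: X drops in col 3, lands at row 4
Move 10: O drops in col 3, lands at row 3
Move 11: X drops in col 1, lands at row 4
Move 12: O drops in col 3, lands at row 2

Answer: .......
.......
...O...
X..O...
XX.X...
XOOOOX.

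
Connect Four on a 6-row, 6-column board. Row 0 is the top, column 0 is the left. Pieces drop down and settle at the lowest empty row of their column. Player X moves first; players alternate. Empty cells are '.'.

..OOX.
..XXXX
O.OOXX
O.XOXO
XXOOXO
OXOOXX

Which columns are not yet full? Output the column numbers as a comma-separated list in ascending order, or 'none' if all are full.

col 0: top cell = '.' → open
col 1: top cell = '.' → open
col 2: top cell = 'O' → FULL
col 3: top cell = 'O' → FULL
col 4: top cell = 'X' → FULL
col 5: top cell = '.' → open

Answer: 0,1,5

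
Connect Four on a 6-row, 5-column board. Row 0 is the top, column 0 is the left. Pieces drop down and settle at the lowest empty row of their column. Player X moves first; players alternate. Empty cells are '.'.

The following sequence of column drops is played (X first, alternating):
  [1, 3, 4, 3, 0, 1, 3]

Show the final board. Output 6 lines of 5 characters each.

Move 1: X drops in col 1, lands at row 5
Move 2: O drops in col 3, lands at row 5
Move 3: X drops in col 4, lands at row 5
Move 4: O drops in col 3, lands at row 4
Move 5: X drops in col 0, lands at row 5
Move 6: O drops in col 1, lands at row 4
Move 7: X drops in col 3, lands at row 3

Answer: .....
.....
.....
...X.
.O.O.
XX.OX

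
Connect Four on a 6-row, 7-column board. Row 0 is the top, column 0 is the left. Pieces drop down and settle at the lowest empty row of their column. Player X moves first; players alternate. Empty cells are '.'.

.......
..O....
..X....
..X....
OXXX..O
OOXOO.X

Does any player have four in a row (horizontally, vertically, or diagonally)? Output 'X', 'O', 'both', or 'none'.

X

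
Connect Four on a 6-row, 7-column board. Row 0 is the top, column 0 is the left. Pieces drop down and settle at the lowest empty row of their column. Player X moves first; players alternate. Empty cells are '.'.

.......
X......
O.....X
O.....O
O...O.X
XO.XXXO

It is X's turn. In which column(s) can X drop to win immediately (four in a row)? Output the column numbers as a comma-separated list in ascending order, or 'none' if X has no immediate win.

Answer: 2

Derivation:
col 0: drop X → no win
col 1: drop X → no win
col 2: drop X → WIN!
col 3: drop X → no win
col 4: drop X → no win
col 5: drop X → no win
col 6: drop X → no win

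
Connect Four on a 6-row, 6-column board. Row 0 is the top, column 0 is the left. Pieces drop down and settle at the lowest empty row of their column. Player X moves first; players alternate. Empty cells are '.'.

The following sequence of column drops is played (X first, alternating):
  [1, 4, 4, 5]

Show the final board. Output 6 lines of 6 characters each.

Move 1: X drops in col 1, lands at row 5
Move 2: O drops in col 4, lands at row 5
Move 3: X drops in col 4, lands at row 4
Move 4: O drops in col 5, lands at row 5

Answer: ......
......
......
......
....X.
.X..OO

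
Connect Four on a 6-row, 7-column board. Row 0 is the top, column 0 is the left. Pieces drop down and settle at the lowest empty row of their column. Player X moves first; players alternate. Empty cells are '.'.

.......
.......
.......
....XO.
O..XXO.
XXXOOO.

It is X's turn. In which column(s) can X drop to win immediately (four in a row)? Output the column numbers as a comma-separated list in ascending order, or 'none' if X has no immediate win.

col 0: drop X → no win
col 1: drop X → no win
col 2: drop X → no win
col 3: drop X → no win
col 4: drop X → no win
col 5: drop X → WIN!
col 6: drop X → no win

Answer: 5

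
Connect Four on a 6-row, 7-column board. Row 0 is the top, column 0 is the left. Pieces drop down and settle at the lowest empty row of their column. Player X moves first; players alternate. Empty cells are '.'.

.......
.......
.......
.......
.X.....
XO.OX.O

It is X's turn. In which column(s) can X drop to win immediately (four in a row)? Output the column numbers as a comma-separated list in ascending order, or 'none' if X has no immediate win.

Answer: none

Derivation:
col 0: drop X → no win
col 1: drop X → no win
col 2: drop X → no win
col 3: drop X → no win
col 4: drop X → no win
col 5: drop X → no win
col 6: drop X → no win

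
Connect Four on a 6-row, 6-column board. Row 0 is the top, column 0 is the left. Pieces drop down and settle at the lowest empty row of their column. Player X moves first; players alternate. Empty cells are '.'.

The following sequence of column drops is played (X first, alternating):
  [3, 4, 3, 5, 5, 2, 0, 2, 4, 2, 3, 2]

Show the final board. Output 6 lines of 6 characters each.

Move 1: X drops in col 3, lands at row 5
Move 2: O drops in col 4, lands at row 5
Move 3: X drops in col 3, lands at row 4
Move 4: O drops in col 5, lands at row 5
Move 5: X drops in col 5, lands at row 4
Move 6: O drops in col 2, lands at row 5
Move 7: X drops in col 0, lands at row 5
Move 8: O drops in col 2, lands at row 4
Move 9: X drops in col 4, lands at row 4
Move 10: O drops in col 2, lands at row 3
Move 11: X drops in col 3, lands at row 3
Move 12: O drops in col 2, lands at row 2

Answer: ......
......
..O...
..OX..
..OXXX
X.OXOO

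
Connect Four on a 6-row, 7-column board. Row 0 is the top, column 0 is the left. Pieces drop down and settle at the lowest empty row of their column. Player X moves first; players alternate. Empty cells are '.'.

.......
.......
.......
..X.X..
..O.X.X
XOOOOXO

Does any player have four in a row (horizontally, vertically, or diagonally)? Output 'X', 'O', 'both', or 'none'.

O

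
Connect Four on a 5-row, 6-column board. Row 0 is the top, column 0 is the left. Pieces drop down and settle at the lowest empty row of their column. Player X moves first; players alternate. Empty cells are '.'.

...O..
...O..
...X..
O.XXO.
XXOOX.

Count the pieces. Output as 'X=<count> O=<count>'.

X=6 O=6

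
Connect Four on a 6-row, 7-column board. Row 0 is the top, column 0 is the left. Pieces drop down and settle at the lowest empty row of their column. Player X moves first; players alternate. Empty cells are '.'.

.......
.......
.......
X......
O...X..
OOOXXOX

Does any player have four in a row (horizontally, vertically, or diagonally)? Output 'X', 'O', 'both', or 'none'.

none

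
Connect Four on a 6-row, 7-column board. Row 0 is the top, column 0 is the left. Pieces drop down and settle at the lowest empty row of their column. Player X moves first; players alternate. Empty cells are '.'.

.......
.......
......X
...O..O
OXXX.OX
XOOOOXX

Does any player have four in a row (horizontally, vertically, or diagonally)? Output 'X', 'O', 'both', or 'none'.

O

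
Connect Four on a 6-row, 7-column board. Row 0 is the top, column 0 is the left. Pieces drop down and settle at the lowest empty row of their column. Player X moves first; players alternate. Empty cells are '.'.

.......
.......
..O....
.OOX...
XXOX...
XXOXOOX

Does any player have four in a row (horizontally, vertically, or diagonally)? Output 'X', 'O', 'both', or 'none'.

O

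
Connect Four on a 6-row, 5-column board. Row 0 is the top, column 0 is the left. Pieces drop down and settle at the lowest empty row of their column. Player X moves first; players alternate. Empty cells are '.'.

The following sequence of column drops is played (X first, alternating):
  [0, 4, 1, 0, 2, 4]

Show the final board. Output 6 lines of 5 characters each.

Move 1: X drops in col 0, lands at row 5
Move 2: O drops in col 4, lands at row 5
Move 3: X drops in col 1, lands at row 5
Move 4: O drops in col 0, lands at row 4
Move 5: X drops in col 2, lands at row 5
Move 6: O drops in col 4, lands at row 4

Answer: .....
.....
.....
.....
O...O
XXX.O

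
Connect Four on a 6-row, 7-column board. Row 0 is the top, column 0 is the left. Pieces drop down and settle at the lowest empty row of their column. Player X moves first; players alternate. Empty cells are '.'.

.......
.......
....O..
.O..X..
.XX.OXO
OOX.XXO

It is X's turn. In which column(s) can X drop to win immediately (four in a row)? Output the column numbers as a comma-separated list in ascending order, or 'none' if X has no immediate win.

Answer: 3

Derivation:
col 0: drop X → no win
col 1: drop X → no win
col 2: drop X → no win
col 3: drop X → WIN!
col 4: drop X → no win
col 5: drop X → no win
col 6: drop X → no win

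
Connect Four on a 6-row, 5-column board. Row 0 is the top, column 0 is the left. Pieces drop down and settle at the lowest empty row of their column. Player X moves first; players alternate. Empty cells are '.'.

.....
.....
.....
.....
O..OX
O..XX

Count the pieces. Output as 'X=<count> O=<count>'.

X=3 O=3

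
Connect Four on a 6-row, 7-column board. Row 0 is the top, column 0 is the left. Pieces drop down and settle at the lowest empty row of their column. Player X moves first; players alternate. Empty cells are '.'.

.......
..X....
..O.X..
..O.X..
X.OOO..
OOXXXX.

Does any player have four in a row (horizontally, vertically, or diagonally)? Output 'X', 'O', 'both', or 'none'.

X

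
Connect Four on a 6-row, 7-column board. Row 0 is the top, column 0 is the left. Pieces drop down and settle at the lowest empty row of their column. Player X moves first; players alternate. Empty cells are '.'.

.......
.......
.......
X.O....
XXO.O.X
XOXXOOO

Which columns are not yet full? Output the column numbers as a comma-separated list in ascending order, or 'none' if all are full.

Answer: 0,1,2,3,4,5,6

Derivation:
col 0: top cell = '.' → open
col 1: top cell = '.' → open
col 2: top cell = '.' → open
col 3: top cell = '.' → open
col 4: top cell = '.' → open
col 5: top cell = '.' → open
col 6: top cell = '.' → open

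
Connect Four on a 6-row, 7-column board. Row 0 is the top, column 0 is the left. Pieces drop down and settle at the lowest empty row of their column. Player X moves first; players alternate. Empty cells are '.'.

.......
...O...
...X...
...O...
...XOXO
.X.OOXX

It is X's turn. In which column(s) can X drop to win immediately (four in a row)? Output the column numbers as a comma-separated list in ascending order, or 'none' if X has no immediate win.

Answer: 4

Derivation:
col 0: drop X → no win
col 1: drop X → no win
col 2: drop X → no win
col 3: drop X → no win
col 4: drop X → WIN!
col 5: drop X → no win
col 6: drop X → no win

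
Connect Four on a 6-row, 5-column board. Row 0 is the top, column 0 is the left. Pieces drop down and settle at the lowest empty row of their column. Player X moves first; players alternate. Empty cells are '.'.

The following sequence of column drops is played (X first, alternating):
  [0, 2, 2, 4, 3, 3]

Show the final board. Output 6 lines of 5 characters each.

Move 1: X drops in col 0, lands at row 5
Move 2: O drops in col 2, lands at row 5
Move 3: X drops in col 2, lands at row 4
Move 4: O drops in col 4, lands at row 5
Move 5: X drops in col 3, lands at row 5
Move 6: O drops in col 3, lands at row 4

Answer: .....
.....
.....
.....
..XO.
X.OXO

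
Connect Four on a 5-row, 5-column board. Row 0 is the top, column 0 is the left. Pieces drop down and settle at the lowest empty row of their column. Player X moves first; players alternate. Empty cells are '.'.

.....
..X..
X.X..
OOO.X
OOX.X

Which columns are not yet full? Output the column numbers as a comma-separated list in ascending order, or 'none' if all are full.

col 0: top cell = '.' → open
col 1: top cell = '.' → open
col 2: top cell = '.' → open
col 3: top cell = '.' → open
col 4: top cell = '.' → open

Answer: 0,1,2,3,4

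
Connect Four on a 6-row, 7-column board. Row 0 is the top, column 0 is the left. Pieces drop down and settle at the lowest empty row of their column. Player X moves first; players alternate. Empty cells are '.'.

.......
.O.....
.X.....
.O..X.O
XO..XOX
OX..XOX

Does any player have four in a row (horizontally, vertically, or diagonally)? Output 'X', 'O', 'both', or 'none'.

none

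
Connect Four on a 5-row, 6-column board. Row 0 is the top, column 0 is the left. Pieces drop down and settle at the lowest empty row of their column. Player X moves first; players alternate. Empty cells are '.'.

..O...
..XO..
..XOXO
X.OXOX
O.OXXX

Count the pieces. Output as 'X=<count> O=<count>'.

X=9 O=8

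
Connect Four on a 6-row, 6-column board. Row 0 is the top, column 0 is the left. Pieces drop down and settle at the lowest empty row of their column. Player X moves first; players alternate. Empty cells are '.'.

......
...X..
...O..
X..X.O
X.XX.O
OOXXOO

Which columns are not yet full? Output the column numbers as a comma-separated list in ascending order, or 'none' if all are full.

Answer: 0,1,2,3,4,5

Derivation:
col 0: top cell = '.' → open
col 1: top cell = '.' → open
col 2: top cell = '.' → open
col 3: top cell = '.' → open
col 4: top cell = '.' → open
col 5: top cell = '.' → open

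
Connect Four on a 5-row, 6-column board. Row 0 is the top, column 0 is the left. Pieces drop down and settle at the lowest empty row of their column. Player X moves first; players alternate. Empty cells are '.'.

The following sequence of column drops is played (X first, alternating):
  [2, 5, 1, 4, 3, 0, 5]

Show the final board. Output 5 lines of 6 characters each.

Move 1: X drops in col 2, lands at row 4
Move 2: O drops in col 5, lands at row 4
Move 3: X drops in col 1, lands at row 4
Move 4: O drops in col 4, lands at row 4
Move 5: X drops in col 3, lands at row 4
Move 6: O drops in col 0, lands at row 4
Move 7: X drops in col 5, lands at row 3

Answer: ......
......
......
.....X
OXXXOO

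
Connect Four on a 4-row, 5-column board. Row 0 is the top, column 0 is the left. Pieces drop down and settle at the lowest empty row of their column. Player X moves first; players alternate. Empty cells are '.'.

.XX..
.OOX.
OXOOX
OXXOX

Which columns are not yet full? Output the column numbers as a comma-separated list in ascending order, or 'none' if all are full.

col 0: top cell = '.' → open
col 1: top cell = 'X' → FULL
col 2: top cell = 'X' → FULL
col 3: top cell = '.' → open
col 4: top cell = '.' → open

Answer: 0,3,4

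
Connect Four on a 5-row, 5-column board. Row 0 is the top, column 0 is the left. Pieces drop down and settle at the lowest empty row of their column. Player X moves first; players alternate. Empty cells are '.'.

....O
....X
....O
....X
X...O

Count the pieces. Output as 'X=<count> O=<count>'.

X=3 O=3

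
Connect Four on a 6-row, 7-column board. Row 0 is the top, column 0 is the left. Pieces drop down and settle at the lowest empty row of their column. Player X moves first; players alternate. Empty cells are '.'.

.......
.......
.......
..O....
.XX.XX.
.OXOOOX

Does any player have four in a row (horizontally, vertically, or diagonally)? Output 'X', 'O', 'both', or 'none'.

none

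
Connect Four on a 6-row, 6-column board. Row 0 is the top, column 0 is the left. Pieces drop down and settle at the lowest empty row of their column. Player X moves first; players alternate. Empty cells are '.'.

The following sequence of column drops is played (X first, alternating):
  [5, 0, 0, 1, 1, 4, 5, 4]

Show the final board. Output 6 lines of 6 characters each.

Answer: ......
......
......
......
XX..OX
OO..OX

Derivation:
Move 1: X drops in col 5, lands at row 5
Move 2: O drops in col 0, lands at row 5
Move 3: X drops in col 0, lands at row 4
Move 4: O drops in col 1, lands at row 5
Move 5: X drops in col 1, lands at row 4
Move 6: O drops in col 4, lands at row 5
Move 7: X drops in col 5, lands at row 4
Move 8: O drops in col 4, lands at row 4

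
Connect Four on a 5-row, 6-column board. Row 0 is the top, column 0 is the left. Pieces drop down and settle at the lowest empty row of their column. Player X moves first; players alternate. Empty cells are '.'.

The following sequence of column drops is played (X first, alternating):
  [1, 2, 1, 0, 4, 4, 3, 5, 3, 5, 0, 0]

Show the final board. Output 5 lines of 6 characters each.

Move 1: X drops in col 1, lands at row 4
Move 2: O drops in col 2, lands at row 4
Move 3: X drops in col 1, lands at row 3
Move 4: O drops in col 0, lands at row 4
Move 5: X drops in col 4, lands at row 4
Move 6: O drops in col 4, lands at row 3
Move 7: X drops in col 3, lands at row 4
Move 8: O drops in col 5, lands at row 4
Move 9: X drops in col 3, lands at row 3
Move 10: O drops in col 5, lands at row 3
Move 11: X drops in col 0, lands at row 3
Move 12: O drops in col 0, lands at row 2

Answer: ......
......
O.....
XX.XOO
OXOXXO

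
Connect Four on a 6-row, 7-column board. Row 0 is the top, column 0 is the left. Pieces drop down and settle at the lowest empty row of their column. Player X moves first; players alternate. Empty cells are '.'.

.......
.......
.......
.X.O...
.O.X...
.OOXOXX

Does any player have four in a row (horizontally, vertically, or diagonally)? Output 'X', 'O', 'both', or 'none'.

none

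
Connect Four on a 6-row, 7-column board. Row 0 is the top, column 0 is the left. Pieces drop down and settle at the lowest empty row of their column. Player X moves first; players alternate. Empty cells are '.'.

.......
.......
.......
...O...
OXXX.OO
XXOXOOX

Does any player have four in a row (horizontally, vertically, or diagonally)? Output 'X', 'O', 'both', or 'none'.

none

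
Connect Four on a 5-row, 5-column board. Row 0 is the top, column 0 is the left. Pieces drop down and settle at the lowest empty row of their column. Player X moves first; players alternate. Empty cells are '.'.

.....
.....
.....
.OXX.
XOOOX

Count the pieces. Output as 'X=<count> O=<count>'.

X=4 O=4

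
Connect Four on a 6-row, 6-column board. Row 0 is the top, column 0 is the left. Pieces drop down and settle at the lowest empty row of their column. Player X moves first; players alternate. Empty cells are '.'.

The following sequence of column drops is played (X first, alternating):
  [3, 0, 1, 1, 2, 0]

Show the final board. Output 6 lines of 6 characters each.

Answer: ......
......
......
......
OO....
OXXX..

Derivation:
Move 1: X drops in col 3, lands at row 5
Move 2: O drops in col 0, lands at row 5
Move 3: X drops in col 1, lands at row 5
Move 4: O drops in col 1, lands at row 4
Move 5: X drops in col 2, lands at row 5
Move 6: O drops in col 0, lands at row 4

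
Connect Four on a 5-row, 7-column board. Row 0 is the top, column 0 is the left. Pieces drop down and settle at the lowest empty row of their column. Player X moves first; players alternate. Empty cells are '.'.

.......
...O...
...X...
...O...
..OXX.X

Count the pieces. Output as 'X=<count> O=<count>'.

X=4 O=3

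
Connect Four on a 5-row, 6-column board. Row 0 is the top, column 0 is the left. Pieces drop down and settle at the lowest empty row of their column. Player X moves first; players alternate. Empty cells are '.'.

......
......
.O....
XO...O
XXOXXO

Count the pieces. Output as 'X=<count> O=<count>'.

X=5 O=5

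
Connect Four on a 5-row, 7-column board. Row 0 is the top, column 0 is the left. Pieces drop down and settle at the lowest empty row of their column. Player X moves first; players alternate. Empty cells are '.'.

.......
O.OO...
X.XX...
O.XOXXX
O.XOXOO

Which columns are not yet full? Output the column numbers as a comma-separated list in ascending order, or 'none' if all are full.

Answer: 0,1,2,3,4,5,6

Derivation:
col 0: top cell = '.' → open
col 1: top cell = '.' → open
col 2: top cell = '.' → open
col 3: top cell = '.' → open
col 4: top cell = '.' → open
col 5: top cell = '.' → open
col 6: top cell = '.' → open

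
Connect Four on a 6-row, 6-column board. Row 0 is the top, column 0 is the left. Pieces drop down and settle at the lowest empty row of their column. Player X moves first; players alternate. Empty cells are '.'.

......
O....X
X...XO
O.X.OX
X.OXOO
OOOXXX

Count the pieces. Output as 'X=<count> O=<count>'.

X=10 O=10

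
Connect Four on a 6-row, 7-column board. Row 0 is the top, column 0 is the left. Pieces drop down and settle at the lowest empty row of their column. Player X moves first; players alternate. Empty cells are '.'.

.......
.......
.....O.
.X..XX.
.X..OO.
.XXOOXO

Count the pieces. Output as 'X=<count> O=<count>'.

X=7 O=6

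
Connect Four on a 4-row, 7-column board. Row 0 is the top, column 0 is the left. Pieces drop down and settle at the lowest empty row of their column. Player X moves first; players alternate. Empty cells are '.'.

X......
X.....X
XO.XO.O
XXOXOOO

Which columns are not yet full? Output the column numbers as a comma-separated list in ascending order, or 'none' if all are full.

col 0: top cell = 'X' → FULL
col 1: top cell = '.' → open
col 2: top cell = '.' → open
col 3: top cell = '.' → open
col 4: top cell = '.' → open
col 5: top cell = '.' → open
col 6: top cell = '.' → open

Answer: 1,2,3,4,5,6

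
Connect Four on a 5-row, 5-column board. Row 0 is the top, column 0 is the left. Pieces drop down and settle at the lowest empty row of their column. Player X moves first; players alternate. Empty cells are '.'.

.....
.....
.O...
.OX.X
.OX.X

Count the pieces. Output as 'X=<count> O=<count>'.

X=4 O=3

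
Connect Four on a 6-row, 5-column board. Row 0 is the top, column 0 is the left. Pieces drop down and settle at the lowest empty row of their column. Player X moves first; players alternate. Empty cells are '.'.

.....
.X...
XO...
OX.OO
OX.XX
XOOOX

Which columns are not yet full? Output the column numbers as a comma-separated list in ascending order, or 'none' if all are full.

Answer: 0,1,2,3,4

Derivation:
col 0: top cell = '.' → open
col 1: top cell = '.' → open
col 2: top cell = '.' → open
col 3: top cell = '.' → open
col 4: top cell = '.' → open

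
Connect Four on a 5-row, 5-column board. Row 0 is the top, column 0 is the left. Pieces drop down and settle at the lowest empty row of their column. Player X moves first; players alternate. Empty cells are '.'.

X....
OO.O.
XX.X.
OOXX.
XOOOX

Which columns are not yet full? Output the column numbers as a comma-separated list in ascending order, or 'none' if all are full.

col 0: top cell = 'X' → FULL
col 1: top cell = '.' → open
col 2: top cell = '.' → open
col 3: top cell = '.' → open
col 4: top cell = '.' → open

Answer: 1,2,3,4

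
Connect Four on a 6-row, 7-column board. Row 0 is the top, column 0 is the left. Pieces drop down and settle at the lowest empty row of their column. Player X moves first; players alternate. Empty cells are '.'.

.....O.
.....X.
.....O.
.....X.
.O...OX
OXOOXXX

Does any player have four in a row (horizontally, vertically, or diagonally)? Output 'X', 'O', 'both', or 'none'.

none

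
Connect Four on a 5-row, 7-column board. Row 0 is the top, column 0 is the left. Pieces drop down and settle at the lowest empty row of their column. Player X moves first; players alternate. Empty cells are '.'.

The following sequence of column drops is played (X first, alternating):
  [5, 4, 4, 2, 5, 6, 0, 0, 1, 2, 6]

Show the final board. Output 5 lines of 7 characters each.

Move 1: X drops in col 5, lands at row 4
Move 2: O drops in col 4, lands at row 4
Move 3: X drops in col 4, lands at row 3
Move 4: O drops in col 2, lands at row 4
Move 5: X drops in col 5, lands at row 3
Move 6: O drops in col 6, lands at row 4
Move 7: X drops in col 0, lands at row 4
Move 8: O drops in col 0, lands at row 3
Move 9: X drops in col 1, lands at row 4
Move 10: O drops in col 2, lands at row 3
Move 11: X drops in col 6, lands at row 3

Answer: .......
.......
.......
O.O.XXX
XXO.OXO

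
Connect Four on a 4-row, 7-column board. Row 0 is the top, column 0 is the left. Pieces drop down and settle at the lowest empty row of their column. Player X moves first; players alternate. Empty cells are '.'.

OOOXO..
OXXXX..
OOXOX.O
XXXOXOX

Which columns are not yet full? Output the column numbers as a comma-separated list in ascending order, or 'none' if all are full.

Answer: 5,6

Derivation:
col 0: top cell = 'O' → FULL
col 1: top cell = 'O' → FULL
col 2: top cell = 'O' → FULL
col 3: top cell = 'X' → FULL
col 4: top cell = 'O' → FULL
col 5: top cell = '.' → open
col 6: top cell = '.' → open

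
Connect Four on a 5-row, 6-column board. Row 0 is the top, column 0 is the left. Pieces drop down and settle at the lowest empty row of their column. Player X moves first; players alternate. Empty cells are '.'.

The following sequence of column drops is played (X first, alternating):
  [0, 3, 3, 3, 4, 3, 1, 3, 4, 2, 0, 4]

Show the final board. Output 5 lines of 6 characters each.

Move 1: X drops in col 0, lands at row 4
Move 2: O drops in col 3, lands at row 4
Move 3: X drops in col 3, lands at row 3
Move 4: O drops in col 3, lands at row 2
Move 5: X drops in col 4, lands at row 4
Move 6: O drops in col 3, lands at row 1
Move 7: X drops in col 1, lands at row 4
Move 8: O drops in col 3, lands at row 0
Move 9: X drops in col 4, lands at row 3
Move 10: O drops in col 2, lands at row 4
Move 11: X drops in col 0, lands at row 3
Move 12: O drops in col 4, lands at row 2

Answer: ...O..
...O..
...OO.
X..XX.
XXOOX.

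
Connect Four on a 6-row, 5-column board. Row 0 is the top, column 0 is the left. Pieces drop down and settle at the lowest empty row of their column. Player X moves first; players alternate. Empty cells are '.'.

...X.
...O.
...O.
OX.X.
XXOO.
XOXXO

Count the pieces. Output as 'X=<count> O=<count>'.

X=8 O=7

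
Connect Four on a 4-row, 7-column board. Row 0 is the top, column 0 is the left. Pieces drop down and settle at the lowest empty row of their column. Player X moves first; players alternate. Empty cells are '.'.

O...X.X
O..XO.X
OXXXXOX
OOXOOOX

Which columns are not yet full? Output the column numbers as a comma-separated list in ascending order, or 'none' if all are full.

col 0: top cell = 'O' → FULL
col 1: top cell = '.' → open
col 2: top cell = '.' → open
col 3: top cell = '.' → open
col 4: top cell = 'X' → FULL
col 5: top cell = '.' → open
col 6: top cell = 'X' → FULL

Answer: 1,2,3,5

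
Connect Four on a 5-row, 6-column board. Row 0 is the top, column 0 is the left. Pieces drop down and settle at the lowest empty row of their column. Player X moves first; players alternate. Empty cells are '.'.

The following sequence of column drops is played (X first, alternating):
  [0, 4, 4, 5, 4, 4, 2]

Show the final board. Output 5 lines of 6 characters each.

Answer: ......
....O.
....X.
....X.
X.X.OO

Derivation:
Move 1: X drops in col 0, lands at row 4
Move 2: O drops in col 4, lands at row 4
Move 3: X drops in col 4, lands at row 3
Move 4: O drops in col 5, lands at row 4
Move 5: X drops in col 4, lands at row 2
Move 6: O drops in col 4, lands at row 1
Move 7: X drops in col 2, lands at row 4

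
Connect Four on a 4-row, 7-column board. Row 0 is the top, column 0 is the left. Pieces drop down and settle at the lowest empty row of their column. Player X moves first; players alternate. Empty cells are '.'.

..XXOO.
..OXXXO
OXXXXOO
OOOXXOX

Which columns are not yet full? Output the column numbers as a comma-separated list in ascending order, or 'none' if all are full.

col 0: top cell = '.' → open
col 1: top cell = '.' → open
col 2: top cell = 'X' → FULL
col 3: top cell = 'X' → FULL
col 4: top cell = 'O' → FULL
col 5: top cell = 'O' → FULL
col 6: top cell = '.' → open

Answer: 0,1,6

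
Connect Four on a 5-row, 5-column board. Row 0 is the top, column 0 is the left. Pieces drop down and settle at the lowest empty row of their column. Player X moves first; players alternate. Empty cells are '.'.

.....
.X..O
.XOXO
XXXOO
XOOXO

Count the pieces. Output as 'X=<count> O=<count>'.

X=8 O=8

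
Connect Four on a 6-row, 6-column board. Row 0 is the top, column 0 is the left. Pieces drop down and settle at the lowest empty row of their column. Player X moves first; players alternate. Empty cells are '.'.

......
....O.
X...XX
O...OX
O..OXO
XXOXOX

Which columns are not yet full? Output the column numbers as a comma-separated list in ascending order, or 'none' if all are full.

Answer: 0,1,2,3,4,5

Derivation:
col 0: top cell = '.' → open
col 1: top cell = '.' → open
col 2: top cell = '.' → open
col 3: top cell = '.' → open
col 4: top cell = '.' → open
col 5: top cell = '.' → open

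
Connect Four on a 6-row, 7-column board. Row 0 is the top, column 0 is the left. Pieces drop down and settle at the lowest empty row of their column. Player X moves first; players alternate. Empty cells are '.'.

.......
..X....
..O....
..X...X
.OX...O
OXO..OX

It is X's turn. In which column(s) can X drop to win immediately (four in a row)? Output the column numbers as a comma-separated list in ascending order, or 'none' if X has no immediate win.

col 0: drop X → no win
col 1: drop X → no win
col 2: drop X → no win
col 3: drop X → no win
col 4: drop X → no win
col 5: drop X → no win
col 6: drop X → no win

Answer: none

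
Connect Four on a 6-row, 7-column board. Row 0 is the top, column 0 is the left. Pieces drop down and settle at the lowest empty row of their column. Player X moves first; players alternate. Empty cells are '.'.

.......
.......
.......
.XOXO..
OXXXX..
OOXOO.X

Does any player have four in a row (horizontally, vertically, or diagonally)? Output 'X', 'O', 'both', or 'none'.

X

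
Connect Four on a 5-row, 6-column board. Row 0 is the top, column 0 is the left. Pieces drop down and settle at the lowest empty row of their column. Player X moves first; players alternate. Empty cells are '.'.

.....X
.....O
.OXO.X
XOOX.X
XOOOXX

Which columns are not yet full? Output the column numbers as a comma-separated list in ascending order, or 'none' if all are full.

Answer: 0,1,2,3,4

Derivation:
col 0: top cell = '.' → open
col 1: top cell = '.' → open
col 2: top cell = '.' → open
col 3: top cell = '.' → open
col 4: top cell = '.' → open
col 5: top cell = 'X' → FULL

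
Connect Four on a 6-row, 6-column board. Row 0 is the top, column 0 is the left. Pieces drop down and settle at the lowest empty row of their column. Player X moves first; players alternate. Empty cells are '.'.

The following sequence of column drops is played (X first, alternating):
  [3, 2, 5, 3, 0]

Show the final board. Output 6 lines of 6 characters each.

Move 1: X drops in col 3, lands at row 5
Move 2: O drops in col 2, lands at row 5
Move 3: X drops in col 5, lands at row 5
Move 4: O drops in col 3, lands at row 4
Move 5: X drops in col 0, lands at row 5

Answer: ......
......
......
......
...O..
X.OX.X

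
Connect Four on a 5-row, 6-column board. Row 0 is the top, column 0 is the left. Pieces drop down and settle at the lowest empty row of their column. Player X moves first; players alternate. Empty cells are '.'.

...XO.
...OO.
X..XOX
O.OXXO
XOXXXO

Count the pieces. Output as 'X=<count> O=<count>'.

X=10 O=9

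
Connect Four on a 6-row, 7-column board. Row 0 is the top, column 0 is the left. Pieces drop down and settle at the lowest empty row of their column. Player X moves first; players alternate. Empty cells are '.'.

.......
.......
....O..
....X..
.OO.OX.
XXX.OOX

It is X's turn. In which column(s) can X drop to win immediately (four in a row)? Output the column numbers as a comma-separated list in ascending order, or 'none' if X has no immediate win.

col 0: drop X → no win
col 1: drop X → no win
col 2: drop X → no win
col 3: drop X → WIN!
col 4: drop X → no win
col 5: drop X → no win
col 6: drop X → no win

Answer: 3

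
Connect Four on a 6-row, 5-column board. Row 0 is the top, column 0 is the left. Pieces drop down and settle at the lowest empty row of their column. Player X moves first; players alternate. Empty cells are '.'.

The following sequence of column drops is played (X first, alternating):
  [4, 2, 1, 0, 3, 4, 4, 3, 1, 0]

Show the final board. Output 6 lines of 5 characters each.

Answer: .....
.....
.....
....X
OX.OO
OXOXX

Derivation:
Move 1: X drops in col 4, lands at row 5
Move 2: O drops in col 2, lands at row 5
Move 3: X drops in col 1, lands at row 5
Move 4: O drops in col 0, lands at row 5
Move 5: X drops in col 3, lands at row 5
Move 6: O drops in col 4, lands at row 4
Move 7: X drops in col 4, lands at row 3
Move 8: O drops in col 3, lands at row 4
Move 9: X drops in col 1, lands at row 4
Move 10: O drops in col 0, lands at row 4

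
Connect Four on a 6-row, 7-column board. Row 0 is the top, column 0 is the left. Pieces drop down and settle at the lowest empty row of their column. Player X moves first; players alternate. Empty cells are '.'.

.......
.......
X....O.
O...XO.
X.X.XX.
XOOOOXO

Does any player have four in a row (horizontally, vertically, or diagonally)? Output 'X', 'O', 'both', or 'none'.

O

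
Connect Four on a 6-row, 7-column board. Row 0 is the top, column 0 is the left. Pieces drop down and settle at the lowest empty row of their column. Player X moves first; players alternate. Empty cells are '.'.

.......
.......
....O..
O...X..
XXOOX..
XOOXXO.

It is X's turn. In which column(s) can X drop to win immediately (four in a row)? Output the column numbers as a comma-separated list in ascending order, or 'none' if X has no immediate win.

col 0: drop X → no win
col 1: drop X → no win
col 2: drop X → no win
col 3: drop X → no win
col 4: drop X → no win
col 5: drop X → no win
col 6: drop X → no win

Answer: none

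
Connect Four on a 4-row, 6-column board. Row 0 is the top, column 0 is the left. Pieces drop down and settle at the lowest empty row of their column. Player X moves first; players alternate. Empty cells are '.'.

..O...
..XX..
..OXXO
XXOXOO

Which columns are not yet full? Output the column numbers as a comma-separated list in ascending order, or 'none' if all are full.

col 0: top cell = '.' → open
col 1: top cell = '.' → open
col 2: top cell = 'O' → FULL
col 3: top cell = '.' → open
col 4: top cell = '.' → open
col 5: top cell = '.' → open

Answer: 0,1,3,4,5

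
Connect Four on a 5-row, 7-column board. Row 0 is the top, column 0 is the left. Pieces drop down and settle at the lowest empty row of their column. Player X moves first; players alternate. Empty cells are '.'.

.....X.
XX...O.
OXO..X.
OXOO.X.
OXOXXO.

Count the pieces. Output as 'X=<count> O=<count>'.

X=10 O=9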